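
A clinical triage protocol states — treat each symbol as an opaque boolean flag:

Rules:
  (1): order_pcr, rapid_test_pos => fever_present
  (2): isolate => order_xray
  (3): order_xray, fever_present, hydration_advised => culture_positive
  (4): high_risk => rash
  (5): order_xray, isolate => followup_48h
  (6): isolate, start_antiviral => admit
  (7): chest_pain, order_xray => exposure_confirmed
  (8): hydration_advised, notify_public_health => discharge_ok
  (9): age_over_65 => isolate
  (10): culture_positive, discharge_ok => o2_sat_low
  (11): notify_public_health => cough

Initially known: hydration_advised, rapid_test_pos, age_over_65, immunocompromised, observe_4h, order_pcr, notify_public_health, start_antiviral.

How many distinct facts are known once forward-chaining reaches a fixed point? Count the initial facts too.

Round 1 fires (1), (8), (9), (11), giving fever_present, discharge_ok, isolate, cough.
Round 2 fires (2), (6), giving order_xray, admit.
Round 3 fires (3), (5), giving culture_positive, followup_48h.
Round 4 fires (10), giving o2_sat_low.
Closure: {admit, age_over_65, cough, culture_positive, discharge_ok, fever_present, followup_48h, hydration_advised, immunocompromised, isolate, notify_public_health, o2_sat_low, observe_4h, order_pcr, order_xray, rapid_test_pos, start_antiviral} — 17 facts.

17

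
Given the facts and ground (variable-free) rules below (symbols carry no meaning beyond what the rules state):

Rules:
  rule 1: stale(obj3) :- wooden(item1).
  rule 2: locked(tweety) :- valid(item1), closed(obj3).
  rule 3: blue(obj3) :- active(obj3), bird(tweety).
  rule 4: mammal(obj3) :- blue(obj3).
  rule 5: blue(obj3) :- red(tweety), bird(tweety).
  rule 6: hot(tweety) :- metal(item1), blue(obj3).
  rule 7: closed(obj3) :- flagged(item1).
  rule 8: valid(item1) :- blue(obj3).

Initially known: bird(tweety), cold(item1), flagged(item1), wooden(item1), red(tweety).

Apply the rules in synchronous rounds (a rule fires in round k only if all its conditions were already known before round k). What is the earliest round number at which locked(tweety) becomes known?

Round 1: rule 1 [stale(obj3) :- wooden(item1).]; rule 5 [blue(obj3) :- red(tweety), bird(tweety).]; rule 7 [closed(obj3) :- flagged(item1).]. Adds stale(obj3), blue(obj3), closed(obj3).
Round 2: rule 4 [mammal(obj3) :- blue(obj3).]; rule 8 [valid(item1) :- blue(obj3).]. Adds mammal(obj3), valid(item1).
Round 3: rule 2 [locked(tweety) :- valid(item1), closed(obj3).]. Adds locked(tweety).
locked(tweety) first appears in round 3.

3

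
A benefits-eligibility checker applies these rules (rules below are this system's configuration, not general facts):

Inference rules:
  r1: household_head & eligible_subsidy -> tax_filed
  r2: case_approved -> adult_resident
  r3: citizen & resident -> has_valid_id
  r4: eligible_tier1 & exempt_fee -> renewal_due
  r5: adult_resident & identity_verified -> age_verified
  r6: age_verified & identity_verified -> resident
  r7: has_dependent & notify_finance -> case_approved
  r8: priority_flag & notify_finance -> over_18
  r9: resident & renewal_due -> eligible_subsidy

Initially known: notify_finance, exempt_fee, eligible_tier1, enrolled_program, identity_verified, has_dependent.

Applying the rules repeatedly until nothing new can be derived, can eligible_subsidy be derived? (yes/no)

yes

[1] r4 [eligible_tier1 & exempt_fee -> renewal_due]; r7 [has_dependent & notify_finance -> case_approved]. ⇒ new: renewal_due, case_approved.
[2] r2 [case_approved -> adult_resident]. ⇒ new: adult_resident.
[3] r5 [adult_resident & identity_verified -> age_verified]. ⇒ new: age_verified.
[4] r6 [age_verified & identity_verified -> resident]. ⇒ new: resident.
[5] r9 [resident & renewal_due -> eligible_subsidy]. ⇒ new: eligible_subsidy.
eligible_subsidy appears in round 5, so it is derivable.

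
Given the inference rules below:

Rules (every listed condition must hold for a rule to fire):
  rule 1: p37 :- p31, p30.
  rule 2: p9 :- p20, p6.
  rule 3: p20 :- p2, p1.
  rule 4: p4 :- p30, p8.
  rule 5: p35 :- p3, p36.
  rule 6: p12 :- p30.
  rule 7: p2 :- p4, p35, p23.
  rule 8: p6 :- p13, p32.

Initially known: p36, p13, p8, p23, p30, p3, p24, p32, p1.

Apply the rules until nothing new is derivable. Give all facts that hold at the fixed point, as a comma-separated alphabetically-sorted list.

Round 1: rule 4 [p4 :- p30, p8.]; rule 5 [p35 :- p3, p36.]; rule 6 [p12 :- p30.]; rule 8 [p6 :- p13, p32.]. New: p4, p35, p12, p6.
Round 2: rule 7 [p2 :- p4, p35, p23.]. New: p2.
Round 3: rule 3 [p20 :- p2, p1.]. New: p20.
Round 4: rule 2 [p9 :- p20, p6.]. New: p9.

p1, p12, p13, p2, p20, p23, p24, p3, p30, p32, p35, p36, p4, p6, p8, p9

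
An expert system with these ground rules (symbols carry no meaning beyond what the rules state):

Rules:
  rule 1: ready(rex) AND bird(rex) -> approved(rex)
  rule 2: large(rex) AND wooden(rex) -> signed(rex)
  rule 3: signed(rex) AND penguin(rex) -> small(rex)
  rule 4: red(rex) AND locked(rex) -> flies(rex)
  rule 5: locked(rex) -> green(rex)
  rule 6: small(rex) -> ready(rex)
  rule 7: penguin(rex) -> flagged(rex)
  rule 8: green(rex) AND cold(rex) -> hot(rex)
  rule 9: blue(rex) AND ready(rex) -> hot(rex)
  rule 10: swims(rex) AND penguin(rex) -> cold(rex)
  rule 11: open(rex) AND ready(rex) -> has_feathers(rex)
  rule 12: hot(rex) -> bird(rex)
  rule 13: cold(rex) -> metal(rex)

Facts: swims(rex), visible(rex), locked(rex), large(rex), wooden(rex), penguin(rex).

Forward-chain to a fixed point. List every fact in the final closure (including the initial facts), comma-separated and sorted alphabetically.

Round 1 — rule 2, rule 5, rule 7, rule 10, derive signed(rex), green(rex), flagged(rex), cold(rex).
Round 2 — rule 3, rule 8, rule 13, derive small(rex), hot(rex), metal(rex).
Round 3 — rule 6, rule 12, derive ready(rex), bird(rex).
Round 4 — rule 1, derive approved(rex).

approved(rex), bird(rex), cold(rex), flagged(rex), green(rex), hot(rex), large(rex), locked(rex), metal(rex), penguin(rex), ready(rex), signed(rex), small(rex), swims(rex), visible(rex), wooden(rex)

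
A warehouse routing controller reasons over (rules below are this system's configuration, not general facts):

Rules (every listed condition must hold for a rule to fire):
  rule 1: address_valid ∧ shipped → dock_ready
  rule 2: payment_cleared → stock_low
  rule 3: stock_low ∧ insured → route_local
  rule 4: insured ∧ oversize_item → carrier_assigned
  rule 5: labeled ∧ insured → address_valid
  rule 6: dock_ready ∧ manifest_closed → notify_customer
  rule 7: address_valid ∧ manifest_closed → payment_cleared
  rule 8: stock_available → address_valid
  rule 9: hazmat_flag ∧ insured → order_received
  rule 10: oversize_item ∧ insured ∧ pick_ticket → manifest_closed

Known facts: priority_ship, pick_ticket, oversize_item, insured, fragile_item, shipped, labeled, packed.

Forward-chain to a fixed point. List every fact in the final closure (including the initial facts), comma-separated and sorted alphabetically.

address_valid, carrier_assigned, dock_ready, fragile_item, insured, labeled, manifest_closed, notify_customer, oversize_item, packed, payment_cleared, pick_ticket, priority_ship, route_local, shipped, stock_low

[1] rule 4 [insured ∧ oversize_item → carrier_assigned]; rule 5 [labeled ∧ insured → address_valid]; rule 10 [oversize_item ∧ insured ∧ pick_ticket → manifest_closed]. ⇒ new: carrier_assigned, address_valid, manifest_closed.
[2] rule 1 [address_valid ∧ shipped → dock_ready]; rule 7 [address_valid ∧ manifest_closed → payment_cleared]. ⇒ new: dock_ready, payment_cleared.
[3] rule 2 [payment_cleared → stock_low]; rule 6 [dock_ready ∧ manifest_closed → notify_customer]. ⇒ new: stock_low, notify_customer.
[4] rule 3 [stock_low ∧ insured → route_local]. ⇒ new: route_local.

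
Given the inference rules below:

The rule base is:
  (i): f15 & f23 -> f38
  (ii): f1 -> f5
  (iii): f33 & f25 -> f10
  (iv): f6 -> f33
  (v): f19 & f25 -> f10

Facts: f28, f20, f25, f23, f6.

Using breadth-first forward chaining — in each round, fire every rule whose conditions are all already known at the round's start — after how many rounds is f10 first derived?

Round 1: (iv) [f6 -> f33]. Adds f33.
Round 2: (iii) [f33 & f25 -> f10]. Adds f10.
f10 first appears in round 2.

2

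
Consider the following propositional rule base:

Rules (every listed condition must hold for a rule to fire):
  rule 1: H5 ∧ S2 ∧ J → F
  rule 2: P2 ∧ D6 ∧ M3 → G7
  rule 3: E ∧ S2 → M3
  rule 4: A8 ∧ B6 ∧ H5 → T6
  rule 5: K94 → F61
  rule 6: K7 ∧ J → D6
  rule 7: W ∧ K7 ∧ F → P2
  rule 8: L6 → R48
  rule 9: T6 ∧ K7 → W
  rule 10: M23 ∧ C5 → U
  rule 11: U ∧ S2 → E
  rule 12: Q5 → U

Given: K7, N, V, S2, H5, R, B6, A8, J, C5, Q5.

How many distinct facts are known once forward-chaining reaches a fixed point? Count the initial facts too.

Round 1 fires rule 1, rule 4, rule 6, rule 12, giving F, T6, D6, U.
Round 2 fires rule 9, rule 11, giving W, E.
Round 3 fires rule 3, rule 7, giving M3, P2.
Round 4 fires rule 2, giving G7.
Closure: {A8, B6, C5, D6, E, F, G7, H5, J, K7, M3, N, P2, Q5, R, S2, T6, U, V, W} — 20 facts.

20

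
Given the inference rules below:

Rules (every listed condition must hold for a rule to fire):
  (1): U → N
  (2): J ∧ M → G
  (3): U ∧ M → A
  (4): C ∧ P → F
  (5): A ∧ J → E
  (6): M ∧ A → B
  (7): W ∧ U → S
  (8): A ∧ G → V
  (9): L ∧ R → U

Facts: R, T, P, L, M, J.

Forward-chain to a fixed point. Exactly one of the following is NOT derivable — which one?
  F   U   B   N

[1] (2) [J ∧ M → G]; (9) [L ∧ R → U]. ⇒ new: G, U.
[2] (1) [U → N]; (3) [U ∧ M → A]. ⇒ new: N, A.
[3] (5) [A ∧ J → E]; (6) [M ∧ A → B]; (8) [A ∧ G → V]. ⇒ new: E, B, V.
Derived: N (round 2), B (round 3), U (round 1). F never appears in any round.

F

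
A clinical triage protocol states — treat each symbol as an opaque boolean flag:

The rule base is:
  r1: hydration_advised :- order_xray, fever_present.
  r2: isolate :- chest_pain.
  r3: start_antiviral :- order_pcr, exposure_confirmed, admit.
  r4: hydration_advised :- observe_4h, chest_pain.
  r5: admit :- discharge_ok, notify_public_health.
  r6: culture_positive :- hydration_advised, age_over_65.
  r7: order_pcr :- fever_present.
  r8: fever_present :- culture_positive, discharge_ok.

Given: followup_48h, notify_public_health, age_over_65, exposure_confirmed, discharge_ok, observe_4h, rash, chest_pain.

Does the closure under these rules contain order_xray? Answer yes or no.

Round 1: r2 [isolate :- chest_pain.]; r4 [hydration_advised :- observe_4h, chest_pain.]; r5 [admit :- discharge_ok, notify_public_health.]. Adds isolate, hydration_advised, admit.
Round 2: r6 [culture_positive :- hydration_advised, age_over_65.]. Adds culture_positive.
Round 3: r8 [fever_present :- culture_positive, discharge_ok.]. Adds fever_present.
Round 4: r7 [order_pcr :- fever_present.]. Adds order_pcr.
Round 5: r3 [start_antiviral :- order_pcr, exposure_confirmed, admit.]. Adds start_antiviral.
Fixed point reached. No rule has order_xray as a consequent, and it is not given.

no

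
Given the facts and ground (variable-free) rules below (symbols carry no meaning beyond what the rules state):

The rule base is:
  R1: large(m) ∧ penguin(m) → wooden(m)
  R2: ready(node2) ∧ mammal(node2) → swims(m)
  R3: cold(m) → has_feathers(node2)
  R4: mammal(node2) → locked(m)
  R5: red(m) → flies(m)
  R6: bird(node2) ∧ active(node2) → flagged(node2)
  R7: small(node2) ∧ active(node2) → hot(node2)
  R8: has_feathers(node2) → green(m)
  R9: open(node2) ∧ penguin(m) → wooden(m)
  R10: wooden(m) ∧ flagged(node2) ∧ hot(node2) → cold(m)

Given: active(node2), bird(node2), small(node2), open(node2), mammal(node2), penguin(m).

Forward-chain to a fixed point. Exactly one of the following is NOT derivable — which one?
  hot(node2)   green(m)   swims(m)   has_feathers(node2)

swims(m)

Round 1 — R4, R6, R7, R9, derive locked(m), flagged(node2), hot(node2), wooden(m).
Round 2 — R10, derive cold(m).
Round 3 — R3, derive has_feathers(node2).
Round 4 — R8, derive green(m).
Derived: green(m) (round 4), has_feathers(node2) (round 3), hot(node2) (round 1). swims(m) never appears in any round.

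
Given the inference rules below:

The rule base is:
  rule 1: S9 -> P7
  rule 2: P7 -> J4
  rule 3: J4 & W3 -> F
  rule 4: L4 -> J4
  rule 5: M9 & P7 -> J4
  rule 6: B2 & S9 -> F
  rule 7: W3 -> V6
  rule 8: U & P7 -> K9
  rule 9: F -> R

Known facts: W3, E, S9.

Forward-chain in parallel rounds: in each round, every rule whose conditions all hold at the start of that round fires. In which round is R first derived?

4

[1] rule 1 [S9 -> P7]; rule 7 [W3 -> V6]. ⇒ new: P7, V6.
[2] rule 2 [P7 -> J4]. ⇒ new: J4.
[3] rule 3 [J4 & W3 -> F]. ⇒ new: F.
[4] rule 9 [F -> R]. ⇒ new: R.
R first appears in round 4.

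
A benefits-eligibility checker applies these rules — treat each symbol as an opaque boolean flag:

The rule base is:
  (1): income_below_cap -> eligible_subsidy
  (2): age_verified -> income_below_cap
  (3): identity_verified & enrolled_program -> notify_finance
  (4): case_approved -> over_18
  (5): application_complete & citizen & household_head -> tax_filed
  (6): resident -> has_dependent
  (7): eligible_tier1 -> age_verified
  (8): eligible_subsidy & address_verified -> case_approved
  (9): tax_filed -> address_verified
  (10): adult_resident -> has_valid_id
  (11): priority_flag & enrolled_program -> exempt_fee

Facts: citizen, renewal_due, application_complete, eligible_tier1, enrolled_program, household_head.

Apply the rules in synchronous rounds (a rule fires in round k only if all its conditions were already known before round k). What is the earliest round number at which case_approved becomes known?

Round 1: (5) [application_complete & citizen & household_head -> tax_filed]; (7) [eligible_tier1 -> age_verified]. Adds tax_filed, age_verified.
Round 2: (2) [age_verified -> income_below_cap]; (9) [tax_filed -> address_verified]. Adds income_below_cap, address_verified.
Round 3: (1) [income_below_cap -> eligible_subsidy]. Adds eligible_subsidy.
Round 4: (8) [eligible_subsidy & address_verified -> case_approved]. Adds case_approved.
case_approved first appears in round 4.

4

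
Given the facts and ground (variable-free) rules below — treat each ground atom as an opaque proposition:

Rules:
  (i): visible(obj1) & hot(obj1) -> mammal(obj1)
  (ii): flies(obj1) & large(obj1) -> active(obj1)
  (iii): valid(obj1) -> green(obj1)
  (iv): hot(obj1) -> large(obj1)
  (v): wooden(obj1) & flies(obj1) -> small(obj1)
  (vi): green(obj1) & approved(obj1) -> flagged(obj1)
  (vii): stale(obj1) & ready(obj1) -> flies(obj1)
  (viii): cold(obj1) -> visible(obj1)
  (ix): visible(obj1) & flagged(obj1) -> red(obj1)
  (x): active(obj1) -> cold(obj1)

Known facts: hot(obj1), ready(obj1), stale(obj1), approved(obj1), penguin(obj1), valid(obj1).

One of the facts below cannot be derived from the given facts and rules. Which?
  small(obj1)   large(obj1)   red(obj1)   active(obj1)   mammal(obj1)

small(obj1)

[1] (iii) [valid(obj1) -> green(obj1)]; (iv) [hot(obj1) -> large(obj1)]; (vii) [stale(obj1) & ready(obj1) -> flies(obj1)]. ⇒ new: green(obj1), large(obj1), flies(obj1).
[2] (ii) [flies(obj1) & large(obj1) -> active(obj1)]; (vi) [green(obj1) & approved(obj1) -> flagged(obj1)]. ⇒ new: active(obj1), flagged(obj1).
[3] (x) [active(obj1) -> cold(obj1)]. ⇒ new: cold(obj1).
[4] (viii) [cold(obj1) -> visible(obj1)]. ⇒ new: visible(obj1).
[5] (i) [visible(obj1) & hot(obj1) -> mammal(obj1)]; (ix) [visible(obj1) & flagged(obj1) -> red(obj1)]. ⇒ new: mammal(obj1), red(obj1).
Derived: large(obj1) (round 1), mammal(obj1) (round 5), active(obj1) (round 2), red(obj1) (round 5). small(obj1) never appears in any round.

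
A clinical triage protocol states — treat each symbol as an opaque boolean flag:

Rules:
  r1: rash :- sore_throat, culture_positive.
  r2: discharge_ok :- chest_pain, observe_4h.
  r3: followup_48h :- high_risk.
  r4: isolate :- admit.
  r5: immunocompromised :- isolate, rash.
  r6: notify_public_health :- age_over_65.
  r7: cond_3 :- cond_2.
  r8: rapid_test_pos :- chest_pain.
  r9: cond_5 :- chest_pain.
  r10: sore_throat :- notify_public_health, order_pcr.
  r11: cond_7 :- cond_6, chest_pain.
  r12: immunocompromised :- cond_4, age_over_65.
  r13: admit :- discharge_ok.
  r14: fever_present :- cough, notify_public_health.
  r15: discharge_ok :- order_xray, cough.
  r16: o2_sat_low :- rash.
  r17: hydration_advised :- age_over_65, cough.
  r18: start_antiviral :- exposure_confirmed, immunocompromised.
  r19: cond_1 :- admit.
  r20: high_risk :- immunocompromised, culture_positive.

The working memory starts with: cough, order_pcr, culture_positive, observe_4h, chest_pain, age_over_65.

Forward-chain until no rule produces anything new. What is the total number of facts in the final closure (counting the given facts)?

Round 1: r2 [discharge_ok :- chest_pain, observe_4h.]; r6 [notify_public_health :- age_over_65.]; r8 [rapid_test_pos :- chest_pain.]; r9 [cond_5 :- chest_pain.]; r17 [hydration_advised :- age_over_65, cough.]. New: discharge_ok, notify_public_health, rapid_test_pos, cond_5, hydration_advised.
Round 2: r10 [sore_throat :- notify_public_health, order_pcr.]; r13 [admit :- discharge_ok.]; r14 [fever_present :- cough, notify_public_health.]. New: sore_throat, admit, fever_present.
Round 3: r1 [rash :- sore_throat, culture_positive.]; r4 [isolate :- admit.]; r19 [cond_1 :- admit.]. New: rash, isolate, cond_1.
Round 4: r5 [immunocompromised :- isolate, rash.]; r16 [o2_sat_low :- rash.]. New: immunocompromised, o2_sat_low.
Round 5: r20 [high_risk :- immunocompromised, culture_positive.]. New: high_risk.
Round 6: r3 [followup_48h :- high_risk.]. New: followup_48h.
Closure: {admit, age_over_65, chest_pain, cond_1, cond_5, cough, culture_positive, discharge_ok, fever_present, followup_48h, high_risk, hydration_advised, immunocompromised, isolate, notify_public_health, o2_sat_low, observe_4h, order_pcr, rapid_test_pos, rash, sore_throat} — 21 facts.

21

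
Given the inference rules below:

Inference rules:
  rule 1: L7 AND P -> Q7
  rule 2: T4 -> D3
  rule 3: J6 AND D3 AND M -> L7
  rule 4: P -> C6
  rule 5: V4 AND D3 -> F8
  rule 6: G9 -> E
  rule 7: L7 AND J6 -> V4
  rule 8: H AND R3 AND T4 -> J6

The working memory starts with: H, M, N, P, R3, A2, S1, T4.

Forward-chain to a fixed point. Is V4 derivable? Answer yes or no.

Round 1 fires rule 2, rule 4, rule 8, giving D3, C6, J6.
Round 2 fires rule 3, giving L7.
Round 3 fires rule 1, rule 7, giving Q7, V4.
Round 4 fires rule 5, giving F8.
V4 appears in round 3, so it is derivable.

yes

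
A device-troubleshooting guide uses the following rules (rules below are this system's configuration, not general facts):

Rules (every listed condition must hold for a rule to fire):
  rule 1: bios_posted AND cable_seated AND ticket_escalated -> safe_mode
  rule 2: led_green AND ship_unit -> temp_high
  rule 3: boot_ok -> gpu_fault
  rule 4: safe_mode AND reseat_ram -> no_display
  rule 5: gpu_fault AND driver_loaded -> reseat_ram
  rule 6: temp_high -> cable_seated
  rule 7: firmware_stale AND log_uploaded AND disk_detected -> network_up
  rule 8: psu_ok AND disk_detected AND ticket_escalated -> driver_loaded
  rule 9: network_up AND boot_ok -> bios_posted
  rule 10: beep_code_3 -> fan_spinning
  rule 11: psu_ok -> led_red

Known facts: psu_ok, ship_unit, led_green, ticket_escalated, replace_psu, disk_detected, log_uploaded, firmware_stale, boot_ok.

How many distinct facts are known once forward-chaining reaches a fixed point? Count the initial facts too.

Round 1: rule 2 [led_green AND ship_unit -> temp_high]; rule 3 [boot_ok -> gpu_fault]; rule 7 [firmware_stale AND log_uploaded AND disk_detected -> network_up]; rule 8 [psu_ok AND disk_detected AND ticket_escalated -> driver_loaded]; rule 11 [psu_ok -> led_red]. New: temp_high, gpu_fault, network_up, driver_loaded, led_red.
Round 2: rule 5 [gpu_fault AND driver_loaded -> reseat_ram]; rule 6 [temp_high -> cable_seated]; rule 9 [network_up AND boot_ok -> bios_posted]. New: reseat_ram, cable_seated, bios_posted.
Round 3: rule 1 [bios_posted AND cable_seated AND ticket_escalated -> safe_mode]. New: safe_mode.
Round 4: rule 4 [safe_mode AND reseat_ram -> no_display]. New: no_display.
Closure: {bios_posted, boot_ok, cable_seated, disk_detected, driver_loaded, firmware_stale, gpu_fault, led_green, led_red, log_uploaded, network_up, no_display, psu_ok, replace_psu, reseat_ram, safe_mode, ship_unit, temp_high, ticket_escalated} — 19 facts.

19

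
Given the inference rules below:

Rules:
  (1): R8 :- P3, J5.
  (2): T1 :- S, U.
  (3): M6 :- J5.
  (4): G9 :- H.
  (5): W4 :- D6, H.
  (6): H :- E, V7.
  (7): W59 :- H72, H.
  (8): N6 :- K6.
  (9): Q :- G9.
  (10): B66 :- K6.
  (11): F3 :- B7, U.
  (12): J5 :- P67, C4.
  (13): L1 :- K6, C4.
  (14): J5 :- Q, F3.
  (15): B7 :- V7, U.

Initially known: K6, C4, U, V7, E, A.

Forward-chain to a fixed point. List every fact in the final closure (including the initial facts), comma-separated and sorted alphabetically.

A, B66, B7, C4, E, F3, G9, H, J5, K6, L1, M6, N6, Q, U, V7

Round 1: (6) [H :- E, V7.]; (8) [N6 :- K6.]; (10) [B66 :- K6.]; (13) [L1 :- K6, C4.]; (15) [B7 :- V7, U.]. Adds H, N6, B66, L1, B7.
Round 2: (4) [G9 :- H.]; (11) [F3 :- B7, U.]. Adds G9, F3.
Round 3: (9) [Q :- G9.]. Adds Q.
Round 4: (14) [J5 :- Q, F3.]. Adds J5.
Round 5: (3) [M6 :- J5.]. Adds M6.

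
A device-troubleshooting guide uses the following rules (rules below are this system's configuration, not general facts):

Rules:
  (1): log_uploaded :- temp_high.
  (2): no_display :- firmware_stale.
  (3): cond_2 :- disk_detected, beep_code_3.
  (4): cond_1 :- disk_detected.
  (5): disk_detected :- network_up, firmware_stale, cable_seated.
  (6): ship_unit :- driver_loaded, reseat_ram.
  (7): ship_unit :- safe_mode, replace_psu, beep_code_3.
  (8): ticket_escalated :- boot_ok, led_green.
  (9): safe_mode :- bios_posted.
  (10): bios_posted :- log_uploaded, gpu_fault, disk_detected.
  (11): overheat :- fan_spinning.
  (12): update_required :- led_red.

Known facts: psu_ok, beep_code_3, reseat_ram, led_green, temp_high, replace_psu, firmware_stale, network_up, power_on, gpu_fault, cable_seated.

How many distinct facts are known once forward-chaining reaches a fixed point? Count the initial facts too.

19

Round 1: (1) [log_uploaded :- temp_high.]; (2) [no_display :- firmware_stale.]; (5) [disk_detected :- network_up, firmware_stale, cable_seated.]. New: log_uploaded, no_display, disk_detected.
Round 2: (3) [cond_2 :- disk_detected, beep_code_3.]; (4) [cond_1 :- disk_detected.]; (10) [bios_posted :- log_uploaded, gpu_fault, disk_detected.]. New: cond_2, cond_1, bios_posted.
Round 3: (9) [safe_mode :- bios_posted.]. New: safe_mode.
Round 4: (7) [ship_unit :- safe_mode, replace_psu, beep_code_3.]. New: ship_unit.
Closure: {beep_code_3, bios_posted, cable_seated, cond_1, cond_2, disk_detected, firmware_stale, gpu_fault, led_green, log_uploaded, network_up, no_display, power_on, psu_ok, replace_psu, reseat_ram, safe_mode, ship_unit, temp_high} — 19 facts.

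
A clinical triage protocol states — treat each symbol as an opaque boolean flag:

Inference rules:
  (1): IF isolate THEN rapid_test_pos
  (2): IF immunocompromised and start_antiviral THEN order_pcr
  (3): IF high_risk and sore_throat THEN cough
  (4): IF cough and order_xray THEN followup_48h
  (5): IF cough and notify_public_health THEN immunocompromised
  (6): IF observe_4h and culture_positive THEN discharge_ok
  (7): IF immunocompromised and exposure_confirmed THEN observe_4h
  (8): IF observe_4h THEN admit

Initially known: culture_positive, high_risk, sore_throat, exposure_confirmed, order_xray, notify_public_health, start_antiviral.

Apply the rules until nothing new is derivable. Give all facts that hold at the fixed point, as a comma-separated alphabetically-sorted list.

Round 1 fires (3), giving cough.
Round 2 fires (4), (5), giving followup_48h, immunocompromised.
Round 3 fires (2), (7), giving order_pcr, observe_4h.
Round 4 fires (6), (8), giving discharge_ok, admit.

admit, cough, culture_positive, discharge_ok, exposure_confirmed, followup_48h, high_risk, immunocompromised, notify_public_health, observe_4h, order_pcr, order_xray, sore_throat, start_antiviral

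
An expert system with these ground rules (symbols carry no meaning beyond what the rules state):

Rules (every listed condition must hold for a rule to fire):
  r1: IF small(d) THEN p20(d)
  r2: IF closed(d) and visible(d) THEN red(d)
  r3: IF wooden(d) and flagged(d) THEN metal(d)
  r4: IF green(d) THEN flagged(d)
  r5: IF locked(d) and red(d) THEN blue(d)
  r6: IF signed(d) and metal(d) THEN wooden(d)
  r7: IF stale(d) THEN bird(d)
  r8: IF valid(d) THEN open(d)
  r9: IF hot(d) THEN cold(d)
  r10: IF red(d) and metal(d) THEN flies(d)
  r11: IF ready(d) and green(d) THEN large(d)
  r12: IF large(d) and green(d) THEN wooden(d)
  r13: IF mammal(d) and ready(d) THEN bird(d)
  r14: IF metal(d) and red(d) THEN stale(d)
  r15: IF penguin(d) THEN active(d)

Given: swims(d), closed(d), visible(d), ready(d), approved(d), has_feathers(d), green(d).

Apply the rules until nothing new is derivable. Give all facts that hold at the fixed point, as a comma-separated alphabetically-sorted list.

[1] r2 [IF closed(d) and visible(d) THEN red(d)]; r4 [IF green(d) THEN flagged(d)]; r11 [IF ready(d) and green(d) THEN large(d)]. ⇒ new: red(d), flagged(d), large(d).
[2] r12 [IF large(d) and green(d) THEN wooden(d)]. ⇒ new: wooden(d).
[3] r3 [IF wooden(d) and flagged(d) THEN metal(d)]. ⇒ new: metal(d).
[4] r10 [IF red(d) and metal(d) THEN flies(d)]; r14 [IF metal(d) and red(d) THEN stale(d)]. ⇒ new: flies(d), stale(d).
[5] r7 [IF stale(d) THEN bird(d)]. ⇒ new: bird(d).

approved(d), bird(d), closed(d), flagged(d), flies(d), green(d), has_feathers(d), large(d), metal(d), ready(d), red(d), stale(d), swims(d), visible(d), wooden(d)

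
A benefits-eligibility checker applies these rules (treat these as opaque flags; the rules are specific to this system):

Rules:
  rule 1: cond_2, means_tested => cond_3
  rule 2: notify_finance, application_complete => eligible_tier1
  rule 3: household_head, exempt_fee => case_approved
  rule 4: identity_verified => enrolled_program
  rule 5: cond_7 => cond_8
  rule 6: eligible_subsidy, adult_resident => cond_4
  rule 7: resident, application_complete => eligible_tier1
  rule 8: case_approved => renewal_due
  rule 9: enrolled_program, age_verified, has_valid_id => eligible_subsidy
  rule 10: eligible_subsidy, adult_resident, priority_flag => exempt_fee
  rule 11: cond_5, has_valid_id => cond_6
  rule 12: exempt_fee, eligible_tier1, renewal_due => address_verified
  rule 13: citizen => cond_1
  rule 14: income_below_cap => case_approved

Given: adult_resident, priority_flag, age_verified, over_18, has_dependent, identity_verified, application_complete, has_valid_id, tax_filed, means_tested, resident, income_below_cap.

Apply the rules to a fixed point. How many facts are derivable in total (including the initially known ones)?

20

Round 1 fires rule 4, rule 7, rule 14, giving enrolled_program, eligible_tier1, case_approved.
Round 2 fires rule 8, rule 9, giving renewal_due, eligible_subsidy.
Round 3 fires rule 6, rule 10, giving cond_4, exempt_fee.
Round 4 fires rule 12, giving address_verified.
Closure: {address_verified, adult_resident, age_verified, application_complete, case_approved, cond_4, eligible_subsidy, eligible_tier1, enrolled_program, exempt_fee, has_dependent, has_valid_id, identity_verified, income_below_cap, means_tested, over_18, priority_flag, renewal_due, resident, tax_filed} — 20 facts.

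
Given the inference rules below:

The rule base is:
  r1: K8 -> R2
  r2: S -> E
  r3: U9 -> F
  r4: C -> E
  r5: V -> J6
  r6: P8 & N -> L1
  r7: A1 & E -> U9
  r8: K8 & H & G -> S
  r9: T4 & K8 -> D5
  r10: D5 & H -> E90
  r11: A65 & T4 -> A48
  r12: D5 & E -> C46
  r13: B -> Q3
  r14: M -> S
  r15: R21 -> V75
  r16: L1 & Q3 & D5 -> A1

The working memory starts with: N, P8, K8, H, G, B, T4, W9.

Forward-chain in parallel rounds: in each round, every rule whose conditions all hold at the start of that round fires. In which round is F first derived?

4

Round 1 fires r1, r6, r8, r9, r13, giving R2, L1, S, D5, Q3.
Round 2 fires r2, r10, r16, giving E, E90, A1.
Round 3 fires r7, r12, giving U9, C46.
Round 4 fires r3, giving F.
F first appears in round 4.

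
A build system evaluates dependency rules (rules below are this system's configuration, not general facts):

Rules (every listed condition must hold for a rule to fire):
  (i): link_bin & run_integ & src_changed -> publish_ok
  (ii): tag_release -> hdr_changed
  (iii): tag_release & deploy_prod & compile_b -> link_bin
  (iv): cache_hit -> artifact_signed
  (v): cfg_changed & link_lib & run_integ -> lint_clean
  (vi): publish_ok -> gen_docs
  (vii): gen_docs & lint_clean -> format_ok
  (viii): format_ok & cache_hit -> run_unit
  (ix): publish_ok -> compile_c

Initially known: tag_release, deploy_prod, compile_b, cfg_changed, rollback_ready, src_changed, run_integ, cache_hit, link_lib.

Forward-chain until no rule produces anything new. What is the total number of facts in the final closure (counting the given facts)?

18

Round 1: (ii) [tag_release -> hdr_changed]; (iii) [tag_release & deploy_prod & compile_b -> link_bin]; (iv) [cache_hit -> artifact_signed]; (v) [cfg_changed & link_lib & run_integ -> lint_clean]. New: hdr_changed, link_bin, artifact_signed, lint_clean.
Round 2: (i) [link_bin & run_integ & src_changed -> publish_ok]. New: publish_ok.
Round 3: (vi) [publish_ok -> gen_docs]; (ix) [publish_ok -> compile_c]. New: gen_docs, compile_c.
Round 4: (vii) [gen_docs & lint_clean -> format_ok]. New: format_ok.
Round 5: (viii) [format_ok & cache_hit -> run_unit]. New: run_unit.
Closure: {artifact_signed, cache_hit, cfg_changed, compile_b, compile_c, deploy_prod, format_ok, gen_docs, hdr_changed, link_bin, link_lib, lint_clean, publish_ok, rollback_ready, run_integ, run_unit, src_changed, tag_release} — 18 facts.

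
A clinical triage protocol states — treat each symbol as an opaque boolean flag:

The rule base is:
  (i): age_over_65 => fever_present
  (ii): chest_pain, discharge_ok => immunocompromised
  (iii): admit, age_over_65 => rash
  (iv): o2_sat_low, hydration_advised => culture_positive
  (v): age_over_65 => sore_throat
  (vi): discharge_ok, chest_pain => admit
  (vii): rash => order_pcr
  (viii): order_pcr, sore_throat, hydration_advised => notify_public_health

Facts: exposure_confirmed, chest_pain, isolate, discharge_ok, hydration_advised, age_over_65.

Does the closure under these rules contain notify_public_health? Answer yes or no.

[1] (i) [age_over_65 => fever_present]; (ii) [chest_pain, discharge_ok => immunocompromised]; (v) [age_over_65 => sore_throat]; (vi) [discharge_ok, chest_pain => admit]. ⇒ new: fever_present, immunocompromised, sore_throat, admit.
[2] (iii) [admit, age_over_65 => rash]. ⇒ new: rash.
[3] (vii) [rash => order_pcr]. ⇒ new: order_pcr.
[4] (viii) [order_pcr, sore_throat, hydration_advised => notify_public_health]. ⇒ new: notify_public_health.
notify_public_health appears in round 4, so it is derivable.

yes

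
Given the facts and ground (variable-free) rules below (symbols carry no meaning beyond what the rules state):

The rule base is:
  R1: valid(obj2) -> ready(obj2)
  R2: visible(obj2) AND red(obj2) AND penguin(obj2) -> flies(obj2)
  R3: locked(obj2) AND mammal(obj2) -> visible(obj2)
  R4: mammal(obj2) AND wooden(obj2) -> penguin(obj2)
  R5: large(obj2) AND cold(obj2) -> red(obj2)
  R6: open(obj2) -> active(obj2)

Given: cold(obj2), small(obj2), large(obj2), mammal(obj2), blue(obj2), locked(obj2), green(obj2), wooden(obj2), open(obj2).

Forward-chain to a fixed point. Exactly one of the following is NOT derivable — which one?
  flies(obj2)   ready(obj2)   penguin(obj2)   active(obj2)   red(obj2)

ready(obj2)

Round 1: R3 [locked(obj2) AND mammal(obj2) -> visible(obj2)]; R4 [mammal(obj2) AND wooden(obj2) -> penguin(obj2)]; R5 [large(obj2) AND cold(obj2) -> red(obj2)]; R6 [open(obj2) -> active(obj2)]. New: visible(obj2), penguin(obj2), red(obj2), active(obj2).
Round 2: R2 [visible(obj2) AND red(obj2) AND penguin(obj2) -> flies(obj2)]. New: flies(obj2).
Derived: red(obj2) (round 1), active(obj2) (round 1), flies(obj2) (round 2), penguin(obj2) (round 1). ready(obj2) never appears in any round.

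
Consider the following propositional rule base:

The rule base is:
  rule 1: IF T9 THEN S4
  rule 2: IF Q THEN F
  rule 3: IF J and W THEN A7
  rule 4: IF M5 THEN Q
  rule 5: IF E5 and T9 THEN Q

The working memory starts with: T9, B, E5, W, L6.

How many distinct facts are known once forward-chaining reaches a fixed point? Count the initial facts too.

Round 1: rule 1 [IF T9 THEN S4]; rule 5 [IF E5 and T9 THEN Q]. Adds S4, Q.
Round 2: rule 2 [IF Q THEN F]. Adds F.
Closure: {B, E5, F, L6, Q, S4, T9, W} — 8 facts.

8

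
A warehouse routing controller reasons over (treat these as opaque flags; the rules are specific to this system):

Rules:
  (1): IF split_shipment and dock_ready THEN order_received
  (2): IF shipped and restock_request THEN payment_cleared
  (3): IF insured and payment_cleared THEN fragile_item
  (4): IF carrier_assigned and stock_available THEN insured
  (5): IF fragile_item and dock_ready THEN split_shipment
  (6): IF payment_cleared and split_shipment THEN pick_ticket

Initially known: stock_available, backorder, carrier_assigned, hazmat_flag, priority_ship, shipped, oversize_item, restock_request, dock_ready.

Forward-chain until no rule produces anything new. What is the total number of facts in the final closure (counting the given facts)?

15

Round 1: (2) [IF shipped and restock_request THEN payment_cleared]; (4) [IF carrier_assigned and stock_available THEN insured]. New: payment_cleared, insured.
Round 2: (3) [IF insured and payment_cleared THEN fragile_item]. New: fragile_item.
Round 3: (5) [IF fragile_item and dock_ready THEN split_shipment]. New: split_shipment.
Round 4: (1) [IF split_shipment and dock_ready THEN order_received]; (6) [IF payment_cleared and split_shipment THEN pick_ticket]. New: order_received, pick_ticket.
Closure: {backorder, carrier_assigned, dock_ready, fragile_item, hazmat_flag, insured, order_received, oversize_item, payment_cleared, pick_ticket, priority_ship, restock_request, shipped, split_shipment, stock_available} — 15 facts.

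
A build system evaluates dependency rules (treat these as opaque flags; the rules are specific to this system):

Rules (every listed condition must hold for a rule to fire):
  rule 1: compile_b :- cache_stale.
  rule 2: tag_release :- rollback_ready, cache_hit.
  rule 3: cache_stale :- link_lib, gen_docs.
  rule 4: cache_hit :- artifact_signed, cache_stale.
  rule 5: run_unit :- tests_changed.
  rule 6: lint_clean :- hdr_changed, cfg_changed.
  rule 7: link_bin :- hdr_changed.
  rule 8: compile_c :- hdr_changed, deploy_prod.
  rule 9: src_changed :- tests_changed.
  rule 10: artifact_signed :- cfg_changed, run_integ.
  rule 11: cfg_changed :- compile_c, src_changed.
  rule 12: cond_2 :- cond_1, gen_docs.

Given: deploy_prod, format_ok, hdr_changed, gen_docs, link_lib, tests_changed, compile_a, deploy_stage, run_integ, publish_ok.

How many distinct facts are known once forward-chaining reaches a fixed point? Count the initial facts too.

20

Round 1 — rule 3, rule 5, rule 7, rule 8, rule 9, derive cache_stale, run_unit, link_bin, compile_c, src_changed.
Round 2 — rule 1, rule 11, derive compile_b, cfg_changed.
Round 3 — rule 6, rule 10, derive lint_clean, artifact_signed.
Round 4 — rule 4, derive cache_hit.
Closure: {artifact_signed, cache_hit, cache_stale, cfg_changed, compile_a, compile_b, compile_c, deploy_prod, deploy_stage, format_ok, gen_docs, hdr_changed, link_bin, link_lib, lint_clean, publish_ok, run_integ, run_unit, src_changed, tests_changed} — 20 facts.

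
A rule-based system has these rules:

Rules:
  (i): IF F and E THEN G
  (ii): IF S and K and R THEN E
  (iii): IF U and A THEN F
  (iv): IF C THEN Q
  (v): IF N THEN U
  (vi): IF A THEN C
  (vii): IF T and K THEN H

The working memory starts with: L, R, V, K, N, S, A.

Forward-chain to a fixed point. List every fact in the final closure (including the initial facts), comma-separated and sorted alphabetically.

A, C, E, F, G, K, L, N, Q, R, S, U, V

[1] (ii) [IF S and K and R THEN E]; (v) [IF N THEN U]; (vi) [IF A THEN C]. ⇒ new: E, U, C.
[2] (iii) [IF U and A THEN F]; (iv) [IF C THEN Q]. ⇒ new: F, Q.
[3] (i) [IF F and E THEN G]. ⇒ new: G.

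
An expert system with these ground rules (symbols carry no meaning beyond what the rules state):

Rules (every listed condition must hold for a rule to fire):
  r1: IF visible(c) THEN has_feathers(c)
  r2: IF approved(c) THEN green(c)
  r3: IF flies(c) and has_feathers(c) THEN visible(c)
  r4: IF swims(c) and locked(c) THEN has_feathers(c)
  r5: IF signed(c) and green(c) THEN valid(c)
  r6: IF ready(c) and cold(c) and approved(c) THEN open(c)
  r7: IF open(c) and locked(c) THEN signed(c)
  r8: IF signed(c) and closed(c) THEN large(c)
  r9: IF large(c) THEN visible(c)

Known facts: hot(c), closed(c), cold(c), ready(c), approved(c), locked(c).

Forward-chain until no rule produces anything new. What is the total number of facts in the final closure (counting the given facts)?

Round 1 fires r2, r6, giving green(c), open(c).
Round 2 fires r7, giving signed(c).
Round 3 fires r5, r8, giving valid(c), large(c).
Round 4 fires r9, giving visible(c).
Round 5 fires r1, giving has_feathers(c).
Closure: {approved(c), closed(c), cold(c), green(c), has_feathers(c), hot(c), large(c), locked(c), open(c), ready(c), signed(c), valid(c), visible(c)} — 13 facts.

13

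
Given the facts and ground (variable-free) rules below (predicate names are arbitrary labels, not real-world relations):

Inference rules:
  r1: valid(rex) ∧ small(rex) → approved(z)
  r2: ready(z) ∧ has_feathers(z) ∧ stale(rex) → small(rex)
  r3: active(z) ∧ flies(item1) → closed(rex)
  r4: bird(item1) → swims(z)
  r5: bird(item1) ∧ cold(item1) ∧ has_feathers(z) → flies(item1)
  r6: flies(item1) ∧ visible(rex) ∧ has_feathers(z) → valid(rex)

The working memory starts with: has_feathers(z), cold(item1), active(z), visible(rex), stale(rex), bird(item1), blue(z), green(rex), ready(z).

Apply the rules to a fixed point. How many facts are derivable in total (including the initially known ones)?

15

Round 1 — r2, r4, r5, derive small(rex), swims(z), flies(item1).
Round 2 — r3, r6, derive closed(rex), valid(rex).
Round 3 — r1, derive approved(z).
Closure: {active(z), approved(z), bird(item1), blue(z), closed(rex), cold(item1), flies(item1), green(rex), has_feathers(z), ready(z), small(rex), stale(rex), swims(z), valid(rex), visible(rex)} — 15 facts.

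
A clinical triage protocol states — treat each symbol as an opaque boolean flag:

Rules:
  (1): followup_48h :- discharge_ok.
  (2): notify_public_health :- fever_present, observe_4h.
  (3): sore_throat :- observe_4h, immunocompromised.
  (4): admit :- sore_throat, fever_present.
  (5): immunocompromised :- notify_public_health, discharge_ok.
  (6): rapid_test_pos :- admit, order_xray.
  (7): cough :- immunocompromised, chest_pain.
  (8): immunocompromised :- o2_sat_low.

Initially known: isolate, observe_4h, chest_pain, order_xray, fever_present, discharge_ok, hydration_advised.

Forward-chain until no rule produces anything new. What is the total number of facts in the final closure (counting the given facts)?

Round 1 — (1), (2), derive followup_48h, notify_public_health.
Round 2 — (5), derive immunocompromised.
Round 3 — (3), (7), derive sore_throat, cough.
Round 4 — (4), derive admit.
Round 5 — (6), derive rapid_test_pos.
Closure: {admit, chest_pain, cough, discharge_ok, fever_present, followup_48h, hydration_advised, immunocompromised, isolate, notify_public_health, observe_4h, order_xray, rapid_test_pos, sore_throat} — 14 facts.

14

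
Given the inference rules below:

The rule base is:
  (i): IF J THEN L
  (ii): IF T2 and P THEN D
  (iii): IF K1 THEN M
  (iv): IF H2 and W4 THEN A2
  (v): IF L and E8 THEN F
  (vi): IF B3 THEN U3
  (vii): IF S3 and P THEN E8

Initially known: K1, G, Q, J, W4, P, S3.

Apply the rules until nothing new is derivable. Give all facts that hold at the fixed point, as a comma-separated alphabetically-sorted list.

E8, F, G, J, K1, L, M, P, Q, S3, W4

Round 1: (i) [IF J THEN L]; (iii) [IF K1 THEN M]; (vii) [IF S3 and P THEN E8]. Adds L, M, E8.
Round 2: (v) [IF L and E8 THEN F]. Adds F.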